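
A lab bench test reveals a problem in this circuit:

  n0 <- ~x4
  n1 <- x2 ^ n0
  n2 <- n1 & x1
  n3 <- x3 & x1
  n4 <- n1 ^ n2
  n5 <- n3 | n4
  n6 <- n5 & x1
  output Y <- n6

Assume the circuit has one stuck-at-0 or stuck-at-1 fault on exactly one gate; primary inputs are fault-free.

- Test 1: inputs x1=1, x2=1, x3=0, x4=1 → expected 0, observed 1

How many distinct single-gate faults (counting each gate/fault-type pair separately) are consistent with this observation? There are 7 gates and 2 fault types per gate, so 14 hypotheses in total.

Fault-free: n0=0, n1=1, n2=1, n3=0, n4=0, n5=0, n6=0 → 0. Observed 1.
  n0 stuck-at-0: output 0 ✗
  n0 stuck-at-1: output 0 ✗
  n1 stuck-at-0: output 0 ✗
  n1 stuck-at-1: output 0 ✗
  n2 stuck-at-0: output 1 ✓
  n2 stuck-at-1: output 0 ✗
  n3 stuck-at-0: output 0 ✗
  n3 stuck-at-1: output 1 ✓
  n4 stuck-at-0: output 0 ✗
  n4 stuck-at-1: output 1 ✓
  n5 stuck-at-0: output 0 ✗
  n5 stuck-at-1: output 1 ✓
  n6 stuck-at-0: output 0 ✗
  n6 stuck-at-1: output 1 ✓
Consistent faults: {n2 stuck-at-0, n3 stuck-at-1, n4 stuck-at-1, n5 stuck-at-1, n6 stuck-at-1} — 5 in all.

5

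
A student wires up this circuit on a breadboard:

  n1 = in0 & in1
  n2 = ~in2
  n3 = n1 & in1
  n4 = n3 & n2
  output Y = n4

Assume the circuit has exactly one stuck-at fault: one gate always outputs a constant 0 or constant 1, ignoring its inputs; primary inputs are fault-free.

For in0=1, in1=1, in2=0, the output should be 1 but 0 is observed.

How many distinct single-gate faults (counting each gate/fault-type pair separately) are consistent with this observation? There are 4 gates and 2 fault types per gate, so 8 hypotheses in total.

Fault-free: n1=1, n2=1, n3=1, n4=1 → 1. Observed 0.
  n1 stuck-at-0: output 0 ✓
  n1 stuck-at-1: output 1 ✗
  n2 stuck-at-0: output 0 ✓
  n2 stuck-at-1: output 1 ✗
  n3 stuck-at-0: output 0 ✓
  n3 stuck-at-1: output 1 ✗
  n4 stuck-at-0: output 0 ✓
  n4 stuck-at-1: output 1 ✗
Consistent faults: {n1 stuck-at-0, n2 stuck-at-0, n3 stuck-at-0, n4 stuck-at-0} — 4 in all.

4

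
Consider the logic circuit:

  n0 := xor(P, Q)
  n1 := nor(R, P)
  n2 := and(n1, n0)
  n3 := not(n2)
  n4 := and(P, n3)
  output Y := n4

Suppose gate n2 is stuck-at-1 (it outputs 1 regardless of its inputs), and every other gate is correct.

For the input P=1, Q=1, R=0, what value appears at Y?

0

Propagate with n2 forced: n0=0, n1=0, n2=1 [stuck-at-1], n3=0, n4=0.
So Y = 0. (Without the fault it would be 1.)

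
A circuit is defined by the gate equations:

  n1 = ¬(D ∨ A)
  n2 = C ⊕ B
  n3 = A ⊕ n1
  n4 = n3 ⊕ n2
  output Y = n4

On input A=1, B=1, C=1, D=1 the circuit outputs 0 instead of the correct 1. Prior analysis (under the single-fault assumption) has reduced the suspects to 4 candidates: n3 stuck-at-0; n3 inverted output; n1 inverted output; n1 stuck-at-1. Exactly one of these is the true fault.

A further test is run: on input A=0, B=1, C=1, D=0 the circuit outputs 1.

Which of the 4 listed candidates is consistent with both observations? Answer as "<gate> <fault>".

n1 stuck-at-1

Evaluate each candidate on input A=0, B=1, C=1, D=0:
  n3 stuck-at-0: n1=1, n2=0, n3=0 [stuck-at-0], n4=0 → 0 — eliminated
  n3 inverted output: n1=1, n2=0, n3=0 [inverted output], n4=0 → 0 — eliminated
  n1 inverted output: n1=0 [inverted output], n2=0, n3=0, n4=0 → 0 — eliminated
  n1 stuck-at-1: n1=1 [stuck-at-1], n2=0, n3=1, n4=1 → 1 — matches
Only n1 stuck-at-1 reproduces the observed 1.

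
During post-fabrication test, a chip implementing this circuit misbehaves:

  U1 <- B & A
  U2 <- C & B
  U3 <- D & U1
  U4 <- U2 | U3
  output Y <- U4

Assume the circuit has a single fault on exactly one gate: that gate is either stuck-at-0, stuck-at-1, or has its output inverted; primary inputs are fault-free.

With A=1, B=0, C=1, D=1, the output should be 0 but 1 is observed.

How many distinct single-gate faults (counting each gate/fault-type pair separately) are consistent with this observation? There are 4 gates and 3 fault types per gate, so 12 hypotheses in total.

8

Fault-free: U1=0, U2=0, U3=0, U4=0 → 0. Observed 1.
  U1 stuck-at-0: output 0 ✗
  U1 stuck-at-1: output 1 ✓
  U1 inverted output: output 1 ✓
  U2 stuck-at-0: output 0 ✗
  U2 stuck-at-1: output 1 ✓
  U2 inverted output: output 1 ✓
  U3 stuck-at-0: output 0 ✗
  U3 stuck-at-1: output 1 ✓
  U3 inverted output: output 1 ✓
  U4 stuck-at-0: output 0 ✗
  U4 stuck-at-1: output 1 ✓
  U4 inverted output: output 1 ✓
Consistent faults: {U1 stuck-at-1, U1 inverted output, U2 stuck-at-1, U2 inverted output, U3 stuck-at-1, U3 inverted output, U4 stuck-at-1, U4 inverted output} — 8 in all.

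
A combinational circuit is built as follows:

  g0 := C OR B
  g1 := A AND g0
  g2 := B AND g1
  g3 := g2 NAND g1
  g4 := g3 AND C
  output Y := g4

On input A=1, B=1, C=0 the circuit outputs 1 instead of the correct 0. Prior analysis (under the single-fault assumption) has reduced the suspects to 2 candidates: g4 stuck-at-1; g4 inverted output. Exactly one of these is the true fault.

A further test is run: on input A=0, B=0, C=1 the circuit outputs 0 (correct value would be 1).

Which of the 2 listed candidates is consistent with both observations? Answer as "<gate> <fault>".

Evaluate each candidate on input A=0, B=0, C=1:
  g4 stuck-at-1: g0=1, g1=0, g2=0, g3=1, g4=1 [stuck-at-1] → 1 — eliminated
  g4 inverted output: g0=1, g1=0, g2=0, g3=1, g4=0 [inverted output] → 0 — matches
Only g4 inverted output reproduces the observed 0.

g4 inverted output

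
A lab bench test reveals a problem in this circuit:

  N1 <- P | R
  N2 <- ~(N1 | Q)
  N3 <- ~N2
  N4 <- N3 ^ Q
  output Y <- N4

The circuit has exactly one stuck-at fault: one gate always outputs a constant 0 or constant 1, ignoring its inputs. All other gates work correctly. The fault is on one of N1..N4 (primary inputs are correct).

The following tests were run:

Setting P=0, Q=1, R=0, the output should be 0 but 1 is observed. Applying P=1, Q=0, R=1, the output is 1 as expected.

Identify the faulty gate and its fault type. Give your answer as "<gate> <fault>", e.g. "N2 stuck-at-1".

N4 stuck-at-1

Fault-free values for test 1 (P=0, Q=1, R=0): N1=0, N2=0, N3=1, N4=0, giving Y=0. Observed 1.
Test 1: faults giving observed 1 are {N2 stuck-at-1, N3 stuck-at-0, N4 stuck-at-1}.
Test 2 (P=1, Q=0, R=1): fault-free N1=1, N2=0, N3=1, N4=1 → 1; observed 1. Eliminates N2 stuck-at-1, N3 stuck-at-0.
Only N4 stuck-at-1 is consistent with every test.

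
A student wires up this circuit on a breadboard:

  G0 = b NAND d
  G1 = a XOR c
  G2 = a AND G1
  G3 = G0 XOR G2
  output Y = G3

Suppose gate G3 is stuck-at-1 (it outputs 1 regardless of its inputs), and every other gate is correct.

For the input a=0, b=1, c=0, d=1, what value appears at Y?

Propagate with G3 forced: G0=0, G1=0, G2=0, G3=1 [stuck-at-1].
So Y = 1. (Without the fault it would be 0.)

1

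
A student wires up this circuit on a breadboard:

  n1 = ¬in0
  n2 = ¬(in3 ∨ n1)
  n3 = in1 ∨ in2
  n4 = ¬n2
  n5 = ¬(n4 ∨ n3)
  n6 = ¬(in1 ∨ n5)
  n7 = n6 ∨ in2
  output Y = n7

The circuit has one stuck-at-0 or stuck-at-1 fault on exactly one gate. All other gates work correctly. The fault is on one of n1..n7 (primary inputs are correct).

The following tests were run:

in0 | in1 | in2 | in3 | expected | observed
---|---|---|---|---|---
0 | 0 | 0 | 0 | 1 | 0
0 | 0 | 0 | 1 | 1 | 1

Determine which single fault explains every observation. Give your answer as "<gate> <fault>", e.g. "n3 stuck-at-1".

Fault-free values for test 1 (in0=0, in1=0, in2=0, in3=0): n1=1, n2=0, n3=0, n4=1, n5=0, n6=1, n7=1, giving Y=1. Observed 0.
Test 1: faults giving observed 0 are {n1 stuck-at-0, n2 stuck-at-1, n4 stuck-at-0, n5 stuck-at-1, n6 stuck-at-0, n7 stuck-at-0}.
Test 2 (in0=0, in1=0, in2=0, in3=1): fault-free n1=1, n2=0, n3=0, n4=1, n5=0, n6=1, n7=1 → 1; observed 1. Eliminates n2 stuck-at-1, n4 stuck-at-0, n5 stuck-at-1, n6 stuck-at-0, n7 stuck-at-0.
Only n1 stuck-at-0 is consistent with every test.

n1 stuck-at-0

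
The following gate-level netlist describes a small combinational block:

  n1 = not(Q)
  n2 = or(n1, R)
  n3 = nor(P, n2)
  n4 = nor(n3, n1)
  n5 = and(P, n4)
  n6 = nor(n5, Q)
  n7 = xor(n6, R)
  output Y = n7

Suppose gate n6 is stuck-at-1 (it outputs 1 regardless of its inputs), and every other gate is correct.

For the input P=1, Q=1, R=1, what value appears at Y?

0

Propagate with n6 forced: n1=0, n2=1, n3=0, n4=1, n5=1, n6=1 [stuck-at-1], n7=0.
So Y = 0. (Without the fault it would be 1.)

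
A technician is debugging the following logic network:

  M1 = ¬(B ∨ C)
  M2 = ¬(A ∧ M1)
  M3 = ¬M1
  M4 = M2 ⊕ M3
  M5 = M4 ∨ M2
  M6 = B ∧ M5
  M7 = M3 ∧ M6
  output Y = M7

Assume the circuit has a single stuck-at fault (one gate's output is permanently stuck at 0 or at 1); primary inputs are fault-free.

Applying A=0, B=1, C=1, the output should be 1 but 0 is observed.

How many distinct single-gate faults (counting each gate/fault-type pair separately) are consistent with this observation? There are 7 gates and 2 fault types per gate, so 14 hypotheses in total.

5

Fault-free: M1=0, M2=1, M3=1, M4=0, M5=1, M6=1, M7=1 → 1. Observed 0.
  M1 stuck-at-0: output 1 ✗
  M1 stuck-at-1: output 0 ✓
  M2 stuck-at-0: output 1 ✗
  M2 stuck-at-1: output 1 ✗
  M3 stuck-at-0: output 0 ✓
  M3 stuck-at-1: output 1 ✗
  M4 stuck-at-0: output 1 ✗
  M4 stuck-at-1: output 1 ✗
  M5 stuck-at-0: output 0 ✓
  M5 stuck-at-1: output 1 ✗
  M6 stuck-at-0: output 0 ✓
  M6 stuck-at-1: output 1 ✗
  M7 stuck-at-0: output 0 ✓
  M7 stuck-at-1: output 1 ✗
Consistent faults: {M1 stuck-at-1, M3 stuck-at-0, M5 stuck-at-0, M6 stuck-at-0, M7 stuck-at-0} — 5 in all.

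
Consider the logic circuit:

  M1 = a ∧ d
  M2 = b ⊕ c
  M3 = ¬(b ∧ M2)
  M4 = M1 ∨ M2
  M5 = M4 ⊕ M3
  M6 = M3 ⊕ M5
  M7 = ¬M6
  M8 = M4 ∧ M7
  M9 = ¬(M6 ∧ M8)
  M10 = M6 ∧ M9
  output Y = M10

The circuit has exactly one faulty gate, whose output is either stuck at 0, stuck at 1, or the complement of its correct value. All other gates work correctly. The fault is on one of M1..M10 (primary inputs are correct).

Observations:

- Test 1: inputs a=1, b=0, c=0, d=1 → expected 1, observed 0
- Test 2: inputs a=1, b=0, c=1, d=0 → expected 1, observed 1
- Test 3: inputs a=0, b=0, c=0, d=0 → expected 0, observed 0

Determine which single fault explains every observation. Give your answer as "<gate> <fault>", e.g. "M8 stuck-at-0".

M1 stuck-at-0

Fault-free values for test 1 (a=1, b=0, c=0, d=1): M1=1, M2=0, M3=1, M4=1, M5=0, M6=1, M7=0, M8=0, M9=1, M10=1, giving Y=1. Observed 0.
Test 1: faults giving observed 0 are {M1 stuck-at-0, M1 inverted output, M4 stuck-at-0, M4 inverted output, M5 stuck-at-1, M5 inverted output, M6 stuck-at-0, M6 inverted output, M7 stuck-at-1, M7 inverted output, M8 stuck-at-1, M8 inverted output, M9 stuck-at-0, M9 inverted output, M10 stuck-at-0, M10 inverted output}.
Test 2 (a=1, b=0, c=1, d=0): fault-free M1=0, M2=1, M3=1, M4=1, M5=0, M6=1, M7=0, M8=0, M9=1, M10=1 → 1; observed 1. Eliminates M4 stuck-at-0, M4 inverted output, M5 stuck-at-1, M5 inverted output, M6 stuck-at-0, M6 inverted output, M7 stuck-at-1, M7 inverted output, M8 stuck-at-1, M8 inverted output, M9 stuck-at-0, M9 inverted output, M10 stuck-at-0, M10 inverted output.
Test 3 (a=0, b=0, c=0, d=0): fault-free M1=0, M2=0, M3=1, M4=0, M5=1, M6=0, M7=1, M8=0, M9=1, M10=0 → 0; observed 0. Eliminates M1 inverted output.
Only M1 stuck-at-0 is consistent with every test.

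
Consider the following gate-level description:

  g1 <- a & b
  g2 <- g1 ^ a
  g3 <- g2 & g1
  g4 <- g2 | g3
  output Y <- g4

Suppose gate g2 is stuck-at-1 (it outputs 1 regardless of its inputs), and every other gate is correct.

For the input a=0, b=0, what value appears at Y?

Propagate with g2 forced: g1=0, g2=1 [stuck-at-1], g3=0, g4=1.
So Y = 1. (Without the fault it would be 0.)

1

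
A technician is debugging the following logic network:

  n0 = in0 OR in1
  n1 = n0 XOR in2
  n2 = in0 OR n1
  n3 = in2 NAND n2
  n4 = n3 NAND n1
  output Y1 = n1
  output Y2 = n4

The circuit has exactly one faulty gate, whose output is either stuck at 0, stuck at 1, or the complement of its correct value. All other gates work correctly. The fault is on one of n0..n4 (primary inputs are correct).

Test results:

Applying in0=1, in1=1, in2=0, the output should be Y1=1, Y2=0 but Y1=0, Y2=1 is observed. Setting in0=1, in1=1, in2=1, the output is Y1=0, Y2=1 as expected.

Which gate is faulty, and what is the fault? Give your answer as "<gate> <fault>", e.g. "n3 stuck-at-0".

n1 stuck-at-0

Fault-free values for test 1 (in0=1, in1=1, in2=0): n0=1, n1=1, n2=1, n3=1, n4=0, giving Y1=1, Y2=0. Observed Y1=0, Y2=1.
Test 1: faults giving observed Y1=0, Y2=1 are {n0 stuck-at-0, n0 inverted output, n1 stuck-at-0, n1 inverted output}.
Test 2 (in0=1, in1=1, in2=1): fault-free n0=1, n1=0, n2=1, n3=0, n4=1 → Y1=0, Y2=1; observed Y1=0, Y2=1. Eliminates n0 stuck-at-0, n0 inverted output, n1 inverted output.
Only n1 stuck-at-0 is consistent with every test.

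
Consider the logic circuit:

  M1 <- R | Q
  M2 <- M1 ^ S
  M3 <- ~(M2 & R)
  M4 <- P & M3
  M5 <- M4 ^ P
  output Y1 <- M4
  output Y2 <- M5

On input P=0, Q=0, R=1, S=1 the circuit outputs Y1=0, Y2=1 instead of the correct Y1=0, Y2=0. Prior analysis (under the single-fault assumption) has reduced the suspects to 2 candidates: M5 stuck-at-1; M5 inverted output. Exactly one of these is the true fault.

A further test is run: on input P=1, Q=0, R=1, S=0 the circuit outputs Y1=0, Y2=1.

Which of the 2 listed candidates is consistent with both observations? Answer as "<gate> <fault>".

M5 stuck-at-1

Evaluate each candidate on input P=1, Q=0, R=1, S=0:
  M5 stuck-at-1: M1=1, M2=1, M3=0, M4=0, M5=1 [stuck-at-1] → Y1=0, Y2=1 — matches
  M5 inverted output: M1=1, M2=1, M3=0, M4=0, M5=0 [inverted output] → Y1=0, Y2=0 — eliminated
Only M5 stuck-at-1 reproduces the observed Y1=0, Y2=1.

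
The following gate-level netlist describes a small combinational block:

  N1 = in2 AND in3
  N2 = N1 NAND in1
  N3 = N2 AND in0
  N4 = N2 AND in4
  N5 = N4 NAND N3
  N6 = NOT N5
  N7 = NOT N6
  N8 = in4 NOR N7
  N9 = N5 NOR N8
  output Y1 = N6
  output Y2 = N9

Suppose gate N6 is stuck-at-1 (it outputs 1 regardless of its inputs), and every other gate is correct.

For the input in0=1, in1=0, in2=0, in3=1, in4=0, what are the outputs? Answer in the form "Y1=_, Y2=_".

Y1=1, Y2=0

Propagate with N6 forced: N1=0, N2=1, N3=1, N4=0, N5=1, N6=1 [stuck-at-1], N7=0, N8=1, N9=0.
So the outputs are Y1=1, Y2=0. (Without the fault they would be Y1=0, Y2=0.)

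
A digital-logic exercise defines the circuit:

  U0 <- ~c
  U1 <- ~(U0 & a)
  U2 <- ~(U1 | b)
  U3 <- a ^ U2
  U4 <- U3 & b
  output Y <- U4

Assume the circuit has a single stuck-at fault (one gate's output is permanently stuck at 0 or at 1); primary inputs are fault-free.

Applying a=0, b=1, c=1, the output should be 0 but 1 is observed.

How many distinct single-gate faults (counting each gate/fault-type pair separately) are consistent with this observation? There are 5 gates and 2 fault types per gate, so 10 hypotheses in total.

Fault-free: U0=0, U1=1, U2=0, U3=0, U4=0 → 0. Observed 1.
  U0 stuck-at-0: output 0 ✗
  U0 stuck-at-1: output 0 ✗
  U1 stuck-at-0: output 0 ✗
  U1 stuck-at-1: output 0 ✗
  U2 stuck-at-0: output 0 ✗
  U2 stuck-at-1: output 1 ✓
  U3 stuck-at-0: output 0 ✗
  U3 stuck-at-1: output 1 ✓
  U4 stuck-at-0: output 0 ✗
  U4 stuck-at-1: output 1 ✓
Consistent faults: {U2 stuck-at-1, U3 stuck-at-1, U4 stuck-at-1} — 3 in all.

3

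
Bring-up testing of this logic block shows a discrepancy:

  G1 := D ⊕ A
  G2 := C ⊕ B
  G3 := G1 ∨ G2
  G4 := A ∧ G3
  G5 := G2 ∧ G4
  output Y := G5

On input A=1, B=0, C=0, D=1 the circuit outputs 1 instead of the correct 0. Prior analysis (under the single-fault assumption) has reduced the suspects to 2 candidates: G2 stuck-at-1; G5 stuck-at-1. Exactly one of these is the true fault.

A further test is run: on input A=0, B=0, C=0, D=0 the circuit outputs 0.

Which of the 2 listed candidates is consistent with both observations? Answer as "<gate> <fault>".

Evaluate each candidate on input A=0, B=0, C=0, D=0:
  G2 stuck-at-1: G1=0, G2=1 [stuck-at-1], G3=1, G4=0, G5=0 → 0 — matches
  G5 stuck-at-1: G1=0, G2=0, G3=0, G4=0, G5=1 [stuck-at-1] → 1 — eliminated
Only G2 stuck-at-1 reproduces the observed 0.

G2 stuck-at-1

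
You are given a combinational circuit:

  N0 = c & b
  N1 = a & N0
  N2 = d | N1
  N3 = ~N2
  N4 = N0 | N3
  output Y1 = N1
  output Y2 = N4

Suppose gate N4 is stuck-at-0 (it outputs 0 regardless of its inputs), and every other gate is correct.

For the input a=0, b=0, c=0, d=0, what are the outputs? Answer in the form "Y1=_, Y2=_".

Propagate with N4 forced: N0=0, N1=0, N2=0, N3=1, N4=0 [stuck-at-0].
So the outputs are Y1=0, Y2=0. (Without the fault they would be Y1=0, Y2=1.)

Y1=0, Y2=0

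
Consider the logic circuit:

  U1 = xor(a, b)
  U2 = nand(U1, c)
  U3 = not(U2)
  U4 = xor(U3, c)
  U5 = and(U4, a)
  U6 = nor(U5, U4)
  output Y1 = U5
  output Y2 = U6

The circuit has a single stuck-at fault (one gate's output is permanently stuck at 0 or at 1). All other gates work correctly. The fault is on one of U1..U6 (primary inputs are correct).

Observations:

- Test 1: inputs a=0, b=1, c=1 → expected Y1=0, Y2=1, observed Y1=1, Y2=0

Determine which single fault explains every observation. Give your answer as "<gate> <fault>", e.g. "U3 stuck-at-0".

U5 stuck-at-1

Fault-free values for test 1 (a=0, b=1, c=1): U1=1, U2=0, U3=1, U4=0, U5=0, U6=1, giving Y1=0, Y2=1. Observed Y1=1, Y2=0.
Test 1: faults giving observed Y1=1, Y2=0 are {U5 stuck-at-1}.
Only U5 stuck-at-1 is consistent with every test.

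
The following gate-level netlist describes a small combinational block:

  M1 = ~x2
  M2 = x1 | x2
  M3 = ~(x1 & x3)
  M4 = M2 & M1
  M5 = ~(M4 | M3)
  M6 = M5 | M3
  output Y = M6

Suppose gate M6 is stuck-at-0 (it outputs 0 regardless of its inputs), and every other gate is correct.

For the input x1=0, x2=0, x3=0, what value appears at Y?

0

Propagate with M6 forced: M1=1, M2=0, M3=1, M4=0, M5=0, M6=0 [stuck-at-0].
So Y = 0. (Without the fault it would be 1.)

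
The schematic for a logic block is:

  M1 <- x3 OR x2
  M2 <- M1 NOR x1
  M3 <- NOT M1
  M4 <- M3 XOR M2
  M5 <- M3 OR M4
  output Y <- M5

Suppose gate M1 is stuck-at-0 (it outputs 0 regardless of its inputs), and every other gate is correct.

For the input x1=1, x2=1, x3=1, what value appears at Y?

Propagate with M1 forced: M1=0 [stuck-at-0], M2=0, M3=1, M4=1, M5=1.
So Y = 1. (Without the fault it would be 0.)

1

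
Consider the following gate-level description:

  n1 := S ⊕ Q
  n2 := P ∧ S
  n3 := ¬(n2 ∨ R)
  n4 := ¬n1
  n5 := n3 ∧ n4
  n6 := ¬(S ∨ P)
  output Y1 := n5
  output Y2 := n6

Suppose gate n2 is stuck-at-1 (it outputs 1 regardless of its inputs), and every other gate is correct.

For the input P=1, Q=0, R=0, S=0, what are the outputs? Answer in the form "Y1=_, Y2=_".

Propagate with n2 forced: n1=0, n2=1 [stuck-at-1], n3=0, n4=1, n5=0, n6=0.
So the outputs are Y1=0, Y2=0. (Without the fault they would be Y1=1, Y2=0.)

Y1=0, Y2=0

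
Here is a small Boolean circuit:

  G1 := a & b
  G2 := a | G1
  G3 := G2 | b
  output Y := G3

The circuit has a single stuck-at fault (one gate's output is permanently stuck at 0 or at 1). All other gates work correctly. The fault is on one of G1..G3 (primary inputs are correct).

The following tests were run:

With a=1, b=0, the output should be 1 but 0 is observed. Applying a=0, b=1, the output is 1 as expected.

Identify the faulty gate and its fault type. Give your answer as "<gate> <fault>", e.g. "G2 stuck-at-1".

G2 stuck-at-0

Fault-free values for test 1 (a=1, b=0): G1=0, G2=1, G3=1, giving Y=1. Observed 0.
Test 1: faults giving observed 0 are {G2 stuck-at-0, G3 stuck-at-0}.
Test 2 (a=0, b=1): fault-free G1=0, G2=0, G3=1 → 1; observed 1. Eliminates G3 stuck-at-0.
Only G2 stuck-at-0 is consistent with every test.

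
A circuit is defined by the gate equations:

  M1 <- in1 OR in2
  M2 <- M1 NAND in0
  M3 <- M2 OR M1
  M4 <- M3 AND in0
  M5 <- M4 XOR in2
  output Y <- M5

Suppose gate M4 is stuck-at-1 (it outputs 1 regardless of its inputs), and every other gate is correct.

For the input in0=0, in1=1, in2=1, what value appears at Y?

0

Propagate with M4 forced: M1=1, M2=1, M3=1, M4=1 [stuck-at-1], M5=0.
So Y = 0. (Without the fault it would be 1.)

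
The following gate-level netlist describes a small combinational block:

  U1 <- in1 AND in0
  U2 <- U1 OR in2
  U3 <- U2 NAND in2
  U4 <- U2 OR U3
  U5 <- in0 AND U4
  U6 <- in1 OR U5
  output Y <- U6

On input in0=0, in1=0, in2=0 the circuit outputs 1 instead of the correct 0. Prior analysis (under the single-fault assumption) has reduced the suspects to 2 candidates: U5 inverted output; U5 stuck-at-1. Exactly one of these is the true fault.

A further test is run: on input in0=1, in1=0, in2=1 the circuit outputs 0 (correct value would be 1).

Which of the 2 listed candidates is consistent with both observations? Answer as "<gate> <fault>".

U5 inverted output

Evaluate each candidate on input in0=1, in1=0, in2=1:
  U5 inverted output: U1=0, U2=1, U3=0, U4=1, U5=0 [inverted output], U6=0 → 0 — matches
  U5 stuck-at-1: U1=0, U2=1, U3=0, U4=1, U5=1 [stuck-at-1], U6=1 → 1 — eliminated
Only U5 inverted output reproduces the observed 0.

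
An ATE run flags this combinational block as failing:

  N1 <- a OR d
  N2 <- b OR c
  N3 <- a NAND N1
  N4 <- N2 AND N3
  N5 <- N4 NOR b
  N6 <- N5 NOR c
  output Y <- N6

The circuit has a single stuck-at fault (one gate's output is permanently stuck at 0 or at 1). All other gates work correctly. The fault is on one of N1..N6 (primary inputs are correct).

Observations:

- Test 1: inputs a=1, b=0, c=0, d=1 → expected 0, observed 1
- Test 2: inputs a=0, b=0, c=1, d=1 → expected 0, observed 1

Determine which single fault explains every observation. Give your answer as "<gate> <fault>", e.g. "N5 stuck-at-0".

N6 stuck-at-1

Fault-free values for test 1 (a=1, b=0, c=0, d=1): N1=1, N2=0, N3=0, N4=0, N5=1, N6=0, giving Y=0. Observed 1.
Test 1: faults giving observed 1 are {N4 stuck-at-1, N5 stuck-at-0, N6 stuck-at-1}.
Test 2 (a=0, b=0, c=1, d=1): fault-free N1=1, N2=1, N3=1, N4=1, N5=0, N6=0 → 0; observed 1. Eliminates N4 stuck-at-1, N5 stuck-at-0.
Only N6 stuck-at-1 is consistent with every test.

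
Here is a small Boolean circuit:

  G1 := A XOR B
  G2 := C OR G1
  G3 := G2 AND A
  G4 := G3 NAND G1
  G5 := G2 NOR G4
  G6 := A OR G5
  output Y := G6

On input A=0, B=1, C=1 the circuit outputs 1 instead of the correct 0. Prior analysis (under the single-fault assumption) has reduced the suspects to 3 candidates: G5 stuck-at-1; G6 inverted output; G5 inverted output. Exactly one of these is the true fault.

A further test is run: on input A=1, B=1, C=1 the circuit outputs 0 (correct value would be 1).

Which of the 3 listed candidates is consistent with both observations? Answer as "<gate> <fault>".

Evaluate each candidate on input A=1, B=1, C=1:
  G5 stuck-at-1: G1=0, G2=1, G3=1, G4=1, G5=1 [stuck-at-1], G6=1 → 1 — eliminated
  G6 inverted output: G1=0, G2=1, G3=1, G4=1, G5=0, G6=0 [inverted output] → 0 — matches
  G5 inverted output: G1=0, G2=1, G3=1, G4=1, G5=1 [inverted output], G6=1 → 1 — eliminated
Only G6 inverted output reproduces the observed 0.

G6 inverted output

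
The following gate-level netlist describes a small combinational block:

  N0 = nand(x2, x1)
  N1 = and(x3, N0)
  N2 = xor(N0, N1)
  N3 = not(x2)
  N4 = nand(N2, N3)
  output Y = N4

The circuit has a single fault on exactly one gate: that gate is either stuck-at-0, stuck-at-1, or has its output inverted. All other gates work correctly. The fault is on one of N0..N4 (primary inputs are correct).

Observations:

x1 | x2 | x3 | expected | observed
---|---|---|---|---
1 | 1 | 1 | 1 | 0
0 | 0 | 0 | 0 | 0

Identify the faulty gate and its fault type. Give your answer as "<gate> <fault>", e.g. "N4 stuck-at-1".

N4 stuck-at-0

Fault-free values for test 1 (x1=1, x2=1, x3=1): N0=0, N1=0, N2=0, N3=0, N4=1, giving Y=1. Observed 0.
Test 1: faults giving observed 0 are {N4 stuck-at-0, N4 inverted output}.
Test 2 (x1=0, x2=0, x3=0): fault-free N0=1, N1=0, N2=1, N3=1, N4=0 → 0; observed 0. Eliminates N4 inverted output.
Only N4 stuck-at-0 is consistent with every test.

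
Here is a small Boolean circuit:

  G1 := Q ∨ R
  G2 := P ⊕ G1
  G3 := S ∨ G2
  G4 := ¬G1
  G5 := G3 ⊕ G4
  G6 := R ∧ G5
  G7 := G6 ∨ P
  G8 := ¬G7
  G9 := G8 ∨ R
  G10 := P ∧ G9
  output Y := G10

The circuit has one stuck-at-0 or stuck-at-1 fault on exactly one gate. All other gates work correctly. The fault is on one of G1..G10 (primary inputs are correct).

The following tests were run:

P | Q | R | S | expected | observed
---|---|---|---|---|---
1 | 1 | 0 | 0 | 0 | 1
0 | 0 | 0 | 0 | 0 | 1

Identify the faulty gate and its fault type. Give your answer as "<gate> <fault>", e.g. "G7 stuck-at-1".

G10 stuck-at-1

Fault-free values for test 1 (P=1, Q=1, R=0, S=0): G1=1, G2=0, G3=0, G4=0, G5=0, G6=0, G7=1, G8=0, G9=0, G10=0, giving Y=0. Observed 1.
Test 1: faults giving observed 1 are {G7 stuck-at-0, G8 stuck-at-1, G9 stuck-at-1, G10 stuck-at-1}.
Test 2 (P=0, Q=0, R=0, S=0): fault-free G1=0, G2=0, G3=0, G4=1, G5=1, G6=0, G7=0, G8=1, G9=1, G10=0 → 0; observed 1. Eliminates G7 stuck-at-0, G8 stuck-at-1, G9 stuck-at-1.
Only G10 stuck-at-1 is consistent with every test.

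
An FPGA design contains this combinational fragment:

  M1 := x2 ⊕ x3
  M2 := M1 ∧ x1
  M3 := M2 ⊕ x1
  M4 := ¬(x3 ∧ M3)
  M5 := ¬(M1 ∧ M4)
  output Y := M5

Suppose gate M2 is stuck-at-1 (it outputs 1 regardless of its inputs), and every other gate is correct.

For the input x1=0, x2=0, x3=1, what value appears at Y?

Propagate with M2 forced: M1=1, M2=1 [stuck-at-1], M3=1, M4=0, M5=1.
So Y = 1. (Without the fault it would be 0.)

1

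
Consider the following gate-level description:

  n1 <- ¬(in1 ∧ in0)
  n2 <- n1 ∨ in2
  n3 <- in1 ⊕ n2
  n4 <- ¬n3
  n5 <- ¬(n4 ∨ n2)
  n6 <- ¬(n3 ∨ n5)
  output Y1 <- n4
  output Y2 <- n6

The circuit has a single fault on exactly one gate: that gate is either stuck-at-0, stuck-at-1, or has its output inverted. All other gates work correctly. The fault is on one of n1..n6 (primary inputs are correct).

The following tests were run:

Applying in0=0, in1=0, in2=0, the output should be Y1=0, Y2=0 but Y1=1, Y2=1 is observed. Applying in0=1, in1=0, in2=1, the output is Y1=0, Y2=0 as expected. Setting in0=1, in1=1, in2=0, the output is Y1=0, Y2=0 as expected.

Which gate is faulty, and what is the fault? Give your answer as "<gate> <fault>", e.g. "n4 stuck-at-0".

n1 stuck-at-0

Fault-free values for test 1 (in0=0, in1=0, in2=0): n1=1, n2=1, n3=1, n4=0, n5=0, n6=0, giving Y1=0, Y2=0. Observed Y1=1, Y2=1.
Test 1: faults giving observed Y1=1, Y2=1 are {n1 stuck-at-0, n1 inverted output, n2 stuck-at-0, n2 inverted output, n3 stuck-at-0, n3 inverted output}.
Test 2 (in0=1, in1=0, in2=1): fault-free n1=1, n2=1, n3=1, n4=0, n5=0, n6=0 → Y1=0, Y2=0; observed Y1=0, Y2=0. Eliminates n2 stuck-at-0, n2 inverted output, n3 stuck-at-0, n3 inverted output.
Test 3 (in0=1, in1=1, in2=0): fault-free n1=0, n2=0, n3=1, n4=0, n5=1, n6=0 → Y1=0, Y2=0; observed Y1=0, Y2=0. Eliminates n1 inverted output.
Only n1 stuck-at-0 is consistent with every test.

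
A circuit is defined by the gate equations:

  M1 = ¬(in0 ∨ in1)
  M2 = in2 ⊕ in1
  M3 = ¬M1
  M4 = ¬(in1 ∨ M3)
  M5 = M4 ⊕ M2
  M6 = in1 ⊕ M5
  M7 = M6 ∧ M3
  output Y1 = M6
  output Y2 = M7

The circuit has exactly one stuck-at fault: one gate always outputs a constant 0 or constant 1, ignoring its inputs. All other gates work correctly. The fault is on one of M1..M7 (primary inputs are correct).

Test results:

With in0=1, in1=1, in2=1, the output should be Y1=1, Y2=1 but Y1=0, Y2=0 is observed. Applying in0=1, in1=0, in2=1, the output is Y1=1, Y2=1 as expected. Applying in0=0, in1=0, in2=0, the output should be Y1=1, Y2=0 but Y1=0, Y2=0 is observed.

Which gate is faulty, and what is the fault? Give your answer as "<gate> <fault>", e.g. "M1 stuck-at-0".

M2 stuck-at-1

Fault-free values for test 1 (in0=1, in1=1, in2=1): M1=0, M2=0, M3=1, M4=0, M5=0, M6=1, M7=1, giving Y1=1, Y2=1. Observed Y1=0, Y2=0.
Test 1: faults giving observed Y1=0, Y2=0 are {M2 stuck-at-1, M4 stuck-at-1, M5 stuck-at-1, M6 stuck-at-0}.
Test 2 (in0=1, in1=0, in2=1): fault-free M1=0, M2=1, M3=1, M4=0, M5=1, M6=1, M7=1 → Y1=1, Y2=1; observed Y1=1, Y2=1. Eliminates M4 stuck-at-1, M6 stuck-at-0.
Test 3 (in0=0, in1=0, in2=0): fault-free M1=1, M2=0, M3=0, M4=1, M5=1, M6=1, M7=0 → Y1=1, Y2=0; observed Y1=0, Y2=0. Eliminates M5 stuck-at-1.
Only M2 stuck-at-1 is consistent with every test.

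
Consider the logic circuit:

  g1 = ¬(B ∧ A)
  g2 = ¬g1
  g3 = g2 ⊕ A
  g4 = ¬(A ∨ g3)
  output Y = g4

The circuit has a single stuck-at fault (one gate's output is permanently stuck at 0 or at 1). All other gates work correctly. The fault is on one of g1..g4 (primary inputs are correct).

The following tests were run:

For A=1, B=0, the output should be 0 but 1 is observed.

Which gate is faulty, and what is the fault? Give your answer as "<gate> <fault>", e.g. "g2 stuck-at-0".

g4 stuck-at-1

Fault-free values for test 1 (A=1, B=0): g1=1, g2=0, g3=1, g4=0, giving Y=0. Observed 1.
Test 1: faults giving observed 1 are {g4 stuck-at-1}.
Only g4 stuck-at-1 is consistent with every test.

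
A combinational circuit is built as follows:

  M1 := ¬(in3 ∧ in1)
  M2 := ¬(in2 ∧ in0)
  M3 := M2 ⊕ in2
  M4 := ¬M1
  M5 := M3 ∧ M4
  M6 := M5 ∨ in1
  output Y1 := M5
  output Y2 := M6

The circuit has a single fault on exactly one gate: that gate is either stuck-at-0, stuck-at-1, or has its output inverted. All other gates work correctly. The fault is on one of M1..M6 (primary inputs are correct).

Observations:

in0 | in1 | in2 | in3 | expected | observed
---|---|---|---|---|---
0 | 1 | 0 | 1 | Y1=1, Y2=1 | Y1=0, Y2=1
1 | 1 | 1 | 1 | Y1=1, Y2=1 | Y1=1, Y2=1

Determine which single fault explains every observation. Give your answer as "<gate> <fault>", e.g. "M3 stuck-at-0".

Fault-free values for test 1 (in0=0, in1=1, in2=0, in3=1): M1=0, M2=1, M3=1, M4=1, M5=1, M6=1, giving Y1=1, Y2=1. Observed Y1=0, Y2=1.
Test 1: faults giving observed Y1=0, Y2=1 are {M1 stuck-at-1, M1 inverted output, M2 stuck-at-0, M2 inverted output, M3 stuck-at-0, M3 inverted output, M4 stuck-at-0, M4 inverted output, M5 stuck-at-0, M5 inverted output}.
Test 2 (in0=1, in1=1, in2=1, in3=1): fault-free M1=0, M2=0, M3=1, M4=1, M5=1, M6=1 → Y1=1, Y2=1; observed Y1=1, Y2=1. Eliminates M1 stuck-at-1, M1 inverted output, M2 inverted output, M3 stuck-at-0, M3 inverted output, M4 stuck-at-0, M4 inverted output, M5 stuck-at-0, M5 inverted output.
Only M2 stuck-at-0 is consistent with every test.

M2 stuck-at-0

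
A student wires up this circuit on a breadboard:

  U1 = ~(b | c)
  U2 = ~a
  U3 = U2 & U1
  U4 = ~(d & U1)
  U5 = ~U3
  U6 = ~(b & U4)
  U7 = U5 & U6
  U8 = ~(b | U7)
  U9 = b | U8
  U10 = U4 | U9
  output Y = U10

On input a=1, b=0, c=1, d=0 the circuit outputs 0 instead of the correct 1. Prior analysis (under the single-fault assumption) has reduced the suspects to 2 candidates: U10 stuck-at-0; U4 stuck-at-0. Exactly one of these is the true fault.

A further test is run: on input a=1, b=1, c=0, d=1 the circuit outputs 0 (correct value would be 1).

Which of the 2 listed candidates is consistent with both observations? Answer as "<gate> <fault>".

Evaluate each candidate on input a=1, b=1, c=0, d=1:
  U10 stuck-at-0: U1=0, U2=0, U3=0, U4=1, U5=1, U6=0, U7=0, U8=0, U9=1, U10=0 [stuck-at-0] → 0 — matches
  U4 stuck-at-0: U1=0, U2=0, U3=0, U4=0 [stuck-at-0], U5=1, U6=1, U7=1, U8=0, U9=1, U10=1 → 1 — eliminated
Only U10 stuck-at-0 reproduces the observed 0.

U10 stuck-at-0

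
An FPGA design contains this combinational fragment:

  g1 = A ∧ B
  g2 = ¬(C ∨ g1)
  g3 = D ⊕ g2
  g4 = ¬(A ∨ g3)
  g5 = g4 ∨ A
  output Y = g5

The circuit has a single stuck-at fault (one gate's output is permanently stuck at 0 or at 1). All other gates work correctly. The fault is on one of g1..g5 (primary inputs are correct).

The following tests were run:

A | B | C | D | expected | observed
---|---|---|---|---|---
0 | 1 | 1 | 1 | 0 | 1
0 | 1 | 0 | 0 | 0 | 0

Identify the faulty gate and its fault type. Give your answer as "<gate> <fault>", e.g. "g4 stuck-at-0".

Fault-free values for test 1 (A=0, B=1, C=1, D=1): g1=0, g2=0, g3=1, g4=0, g5=0, giving Y=0. Observed 1.
Test 1: faults giving observed 1 are {g2 stuck-at-1, g3 stuck-at-0, g4 stuck-at-1, g5 stuck-at-1}.
Test 2 (A=0, B=1, C=0, D=0): fault-free g1=0, g2=1, g3=1, g4=0, g5=0 → 0; observed 0. Eliminates g3 stuck-at-0, g4 stuck-at-1, g5 stuck-at-1.
Only g2 stuck-at-1 is consistent with every test.

g2 stuck-at-1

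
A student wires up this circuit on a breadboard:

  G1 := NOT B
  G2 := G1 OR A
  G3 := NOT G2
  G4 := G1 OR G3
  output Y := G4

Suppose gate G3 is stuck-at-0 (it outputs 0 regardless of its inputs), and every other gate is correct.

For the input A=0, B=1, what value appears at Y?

0

Propagate with G3 forced: G1=0, G2=0, G3=0 [stuck-at-0], G4=0.
So Y = 0. (Without the fault it would be 1.)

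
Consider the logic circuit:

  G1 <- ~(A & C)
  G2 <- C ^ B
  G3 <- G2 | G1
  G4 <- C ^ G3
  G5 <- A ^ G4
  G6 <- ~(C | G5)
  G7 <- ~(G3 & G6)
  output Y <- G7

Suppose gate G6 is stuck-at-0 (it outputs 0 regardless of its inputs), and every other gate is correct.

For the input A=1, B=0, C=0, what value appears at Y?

Propagate with G6 forced: G1=1, G2=0, G3=1, G4=1, G5=0, G6=0 [stuck-at-0], G7=1.
So Y = 1. (Without the fault it would be 0.)

1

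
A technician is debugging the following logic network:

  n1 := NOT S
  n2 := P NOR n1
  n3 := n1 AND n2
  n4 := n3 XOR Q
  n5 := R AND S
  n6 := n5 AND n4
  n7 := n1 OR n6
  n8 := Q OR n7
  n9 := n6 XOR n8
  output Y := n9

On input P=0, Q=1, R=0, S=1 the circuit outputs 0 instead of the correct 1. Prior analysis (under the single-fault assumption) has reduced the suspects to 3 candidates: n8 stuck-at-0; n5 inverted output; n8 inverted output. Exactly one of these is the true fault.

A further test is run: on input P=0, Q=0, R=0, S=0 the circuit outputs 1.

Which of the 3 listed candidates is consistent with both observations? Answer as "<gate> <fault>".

n5 inverted output

Evaluate each candidate on input P=0, Q=0, R=0, S=0:
  n8 stuck-at-0: n1=1, n2=0, n3=0, n4=0, n5=0, n6=0, n7=1, n8=0 [stuck-at-0], n9=0 → 0 — eliminated
  n5 inverted output: n1=1, n2=0, n3=0, n4=0, n5=1 [inverted output], n6=0, n7=1, n8=1, n9=1 → 1 — matches
  n8 inverted output: n1=1, n2=0, n3=0, n4=0, n5=0, n6=0, n7=1, n8=0 [inverted output], n9=0 → 0 — eliminated
Only n5 inverted output reproduces the observed 1.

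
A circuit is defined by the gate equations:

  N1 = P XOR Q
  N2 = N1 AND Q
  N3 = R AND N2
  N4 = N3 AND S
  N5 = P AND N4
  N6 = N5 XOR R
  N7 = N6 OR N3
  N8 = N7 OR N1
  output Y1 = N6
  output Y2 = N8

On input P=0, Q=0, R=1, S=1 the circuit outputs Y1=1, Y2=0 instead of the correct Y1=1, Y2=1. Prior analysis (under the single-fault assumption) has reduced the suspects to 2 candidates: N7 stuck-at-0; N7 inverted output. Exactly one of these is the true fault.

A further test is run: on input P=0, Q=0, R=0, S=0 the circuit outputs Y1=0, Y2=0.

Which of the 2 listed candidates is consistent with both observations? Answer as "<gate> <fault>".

Evaluate each candidate on input P=0, Q=0, R=0, S=0:
  N7 stuck-at-0: N1=0, N2=0, N3=0, N4=0, N5=0, N6=0, N7=0 [stuck-at-0], N8=0 → Y1=0, Y2=0 — matches
  N7 inverted output: N1=0, N2=0, N3=0, N4=0, N5=0, N6=0, N7=1 [inverted output], N8=1 → Y1=0, Y2=1 — eliminated
Only N7 stuck-at-0 reproduces the observed Y1=0, Y2=0.

N7 stuck-at-0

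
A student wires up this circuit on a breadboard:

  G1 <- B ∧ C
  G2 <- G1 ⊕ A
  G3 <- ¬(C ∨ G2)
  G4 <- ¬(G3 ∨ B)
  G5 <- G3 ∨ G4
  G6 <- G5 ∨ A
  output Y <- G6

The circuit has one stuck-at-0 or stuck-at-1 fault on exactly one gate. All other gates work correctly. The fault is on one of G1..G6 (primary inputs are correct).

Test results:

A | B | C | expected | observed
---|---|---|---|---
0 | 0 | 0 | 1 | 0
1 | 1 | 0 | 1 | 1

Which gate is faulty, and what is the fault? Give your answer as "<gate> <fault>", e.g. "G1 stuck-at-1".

Fault-free values for test 1 (A=0, B=0, C=0): G1=0, G2=0, G3=1, G4=0, G5=1, G6=1, giving Y=1. Observed 0.
Test 1: faults giving observed 0 are {G5 stuck-at-0, G6 stuck-at-0}.
Test 2 (A=1, B=1, C=0): fault-free G1=0, G2=1, G3=0, G4=0, G5=0, G6=1 → 1; observed 1. Eliminates G6 stuck-at-0.
Only G5 stuck-at-0 is consistent with every test.

G5 stuck-at-0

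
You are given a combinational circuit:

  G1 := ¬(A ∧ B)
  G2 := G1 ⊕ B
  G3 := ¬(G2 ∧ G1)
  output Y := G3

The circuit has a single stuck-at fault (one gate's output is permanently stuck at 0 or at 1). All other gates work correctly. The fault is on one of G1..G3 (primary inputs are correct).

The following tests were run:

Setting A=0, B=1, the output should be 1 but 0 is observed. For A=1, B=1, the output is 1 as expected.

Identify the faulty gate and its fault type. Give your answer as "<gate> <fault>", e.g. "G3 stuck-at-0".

Fault-free values for test 1 (A=0, B=1): G1=1, G2=0, G3=1, giving Y=1. Observed 0.
Test 1: faults giving observed 0 are {G2 stuck-at-1, G3 stuck-at-0}.
Test 2 (A=1, B=1): fault-free G1=0, G2=1, G3=1 → 1; observed 1. Eliminates G3 stuck-at-0.
Only G2 stuck-at-1 is consistent with every test.

G2 stuck-at-1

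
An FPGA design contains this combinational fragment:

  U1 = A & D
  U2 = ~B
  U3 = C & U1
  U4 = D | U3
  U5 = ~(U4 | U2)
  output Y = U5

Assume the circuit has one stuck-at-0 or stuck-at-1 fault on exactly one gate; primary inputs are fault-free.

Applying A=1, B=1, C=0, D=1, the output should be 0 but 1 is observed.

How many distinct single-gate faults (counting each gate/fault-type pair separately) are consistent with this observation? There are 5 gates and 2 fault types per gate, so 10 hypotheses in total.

2

Fault-free: U1=1, U2=0, U3=0, U4=1, U5=0 → 0. Observed 1.
  U1 stuck-at-0: output 0 ✗
  U1 stuck-at-1: output 0 ✗
  U2 stuck-at-0: output 0 ✗
  U2 stuck-at-1: output 0 ✗
  U3 stuck-at-0: output 0 ✗
  U3 stuck-at-1: output 0 ✗
  U4 stuck-at-0: output 1 ✓
  U4 stuck-at-1: output 0 ✗
  U5 stuck-at-0: output 0 ✗
  U5 stuck-at-1: output 1 ✓
Consistent faults: {U4 stuck-at-0, U5 stuck-at-1} — 2 in all.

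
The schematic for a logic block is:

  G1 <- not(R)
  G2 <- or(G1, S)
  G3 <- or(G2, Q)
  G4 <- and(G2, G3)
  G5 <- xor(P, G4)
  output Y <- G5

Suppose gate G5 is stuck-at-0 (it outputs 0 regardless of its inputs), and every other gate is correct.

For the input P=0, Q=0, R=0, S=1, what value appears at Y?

0

Propagate with G5 forced: G1=1, G2=1, G3=1, G4=1, G5=0 [stuck-at-0].
So Y = 0. (Without the fault it would be 1.)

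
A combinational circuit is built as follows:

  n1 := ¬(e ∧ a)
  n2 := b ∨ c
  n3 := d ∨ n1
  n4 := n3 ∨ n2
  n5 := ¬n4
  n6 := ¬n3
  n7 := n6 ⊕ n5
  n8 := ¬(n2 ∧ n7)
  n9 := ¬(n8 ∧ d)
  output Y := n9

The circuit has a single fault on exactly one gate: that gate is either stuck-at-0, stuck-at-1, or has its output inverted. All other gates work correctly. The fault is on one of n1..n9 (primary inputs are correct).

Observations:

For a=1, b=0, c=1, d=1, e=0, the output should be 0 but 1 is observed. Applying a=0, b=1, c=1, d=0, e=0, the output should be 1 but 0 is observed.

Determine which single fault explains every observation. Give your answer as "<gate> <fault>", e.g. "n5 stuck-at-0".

n9 inverted output

Fault-free values for test 1 (a=1, b=0, c=1, d=1, e=0): n1=1, n2=1, n3=1, n4=1, n5=0, n6=0, n7=0, n8=1, n9=0, giving Y=0. Observed 1.
Test 1: faults giving observed 1 are {n3 stuck-at-0, n3 inverted output, n4 stuck-at-0, n4 inverted output, n5 stuck-at-1, n5 inverted output, n6 stuck-at-1, n6 inverted output, n7 stuck-at-1, n7 inverted output, n8 stuck-at-0, n8 inverted output, n9 stuck-at-1, n9 inverted output}.
Test 2 (a=0, b=1, c=1, d=0, e=0): fault-free n1=1, n2=1, n3=1, n4=1, n5=0, n6=0, n7=0, n8=1, n9=1 → 1; observed 0. Eliminates n3 stuck-at-0, n3 inverted output, n4 stuck-at-0, n4 inverted output, n5 stuck-at-1, n5 inverted output, n6 stuck-at-1, n6 inverted output, n7 stuck-at-1, n7 inverted output, n8 stuck-at-0, n8 inverted output, n9 stuck-at-1.
Only n9 inverted output is consistent with every test.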